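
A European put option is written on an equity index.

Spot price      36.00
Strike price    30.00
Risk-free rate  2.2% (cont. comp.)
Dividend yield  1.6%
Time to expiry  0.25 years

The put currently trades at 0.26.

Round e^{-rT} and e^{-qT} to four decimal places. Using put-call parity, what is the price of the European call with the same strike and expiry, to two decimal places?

6.28

exp(−qT) = exp(−0.016·0.25) = 0.9960;  exp(−rT) = exp(−0.022·0.25) = 0.9945
Put-call parity: C − P = S·e^(−qT) − K·e^(−rT) = 36·0.9960 − 30·0.9945 = 35.8560 − 29.8350 = 6.0210
C = P + (C − P) = 0.26 + (6.0210) = 6.2810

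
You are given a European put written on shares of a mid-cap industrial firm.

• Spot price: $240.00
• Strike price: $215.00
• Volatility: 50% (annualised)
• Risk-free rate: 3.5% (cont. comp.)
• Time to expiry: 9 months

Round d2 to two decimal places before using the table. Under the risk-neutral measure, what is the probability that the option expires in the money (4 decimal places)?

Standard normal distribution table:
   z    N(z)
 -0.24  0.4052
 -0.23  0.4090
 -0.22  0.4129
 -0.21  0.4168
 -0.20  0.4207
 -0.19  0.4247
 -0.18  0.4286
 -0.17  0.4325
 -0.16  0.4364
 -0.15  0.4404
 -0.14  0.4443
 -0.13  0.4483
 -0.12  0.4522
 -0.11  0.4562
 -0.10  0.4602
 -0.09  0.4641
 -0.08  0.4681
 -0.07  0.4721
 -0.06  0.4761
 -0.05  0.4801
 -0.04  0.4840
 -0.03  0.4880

σ√T = 0.5 × 0.8660 = 0.4330
d₁ = [ln(240/215) + (0.035 + 0.5²/2)·0.75] / 0.4330 = [0.1100 + 0.1200] / 0.4330 = 0.5312 ≈ 0.53
d₂ = d₁ − σ√T = 0.5312 − 0.4330 = 0.0982 ≈ 0.10
Risk-neutral Pr[S_T < K] = N(−d₂) = N(-0.10) = 0.4602

0.4602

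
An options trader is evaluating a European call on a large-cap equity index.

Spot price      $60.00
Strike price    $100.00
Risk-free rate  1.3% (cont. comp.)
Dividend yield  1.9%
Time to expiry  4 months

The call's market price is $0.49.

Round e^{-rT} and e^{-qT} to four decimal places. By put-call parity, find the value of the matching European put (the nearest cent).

$40.44

exp(−qT) = exp(−0.019·0.3333) = 0.9937;  exp(−rT) = exp(−0.013·0.3333) = 0.9957
Put-call parity: C − P = S·e^(−qT) − K·e^(−rT) = 60·0.9937 − 100·0.9957 = 59.6220 − 99.5700 = -39.9480
P = C − (C − P) = 0.49 − (-39.9480) = 40.4380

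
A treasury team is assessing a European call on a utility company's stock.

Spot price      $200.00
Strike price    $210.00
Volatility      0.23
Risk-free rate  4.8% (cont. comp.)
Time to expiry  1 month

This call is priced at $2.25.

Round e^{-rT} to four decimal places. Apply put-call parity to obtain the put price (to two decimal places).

e^(−rT) = e^(−0.048·0.08333) = 0.9960
Put-call parity: C − P = S − K·e^(−rT) = 200 − 210·0.9960 = 200 − 209.1600 = -9.1600
P = C − (C − P) = 2.25 − (-9.1600) = 11.4100

$11.41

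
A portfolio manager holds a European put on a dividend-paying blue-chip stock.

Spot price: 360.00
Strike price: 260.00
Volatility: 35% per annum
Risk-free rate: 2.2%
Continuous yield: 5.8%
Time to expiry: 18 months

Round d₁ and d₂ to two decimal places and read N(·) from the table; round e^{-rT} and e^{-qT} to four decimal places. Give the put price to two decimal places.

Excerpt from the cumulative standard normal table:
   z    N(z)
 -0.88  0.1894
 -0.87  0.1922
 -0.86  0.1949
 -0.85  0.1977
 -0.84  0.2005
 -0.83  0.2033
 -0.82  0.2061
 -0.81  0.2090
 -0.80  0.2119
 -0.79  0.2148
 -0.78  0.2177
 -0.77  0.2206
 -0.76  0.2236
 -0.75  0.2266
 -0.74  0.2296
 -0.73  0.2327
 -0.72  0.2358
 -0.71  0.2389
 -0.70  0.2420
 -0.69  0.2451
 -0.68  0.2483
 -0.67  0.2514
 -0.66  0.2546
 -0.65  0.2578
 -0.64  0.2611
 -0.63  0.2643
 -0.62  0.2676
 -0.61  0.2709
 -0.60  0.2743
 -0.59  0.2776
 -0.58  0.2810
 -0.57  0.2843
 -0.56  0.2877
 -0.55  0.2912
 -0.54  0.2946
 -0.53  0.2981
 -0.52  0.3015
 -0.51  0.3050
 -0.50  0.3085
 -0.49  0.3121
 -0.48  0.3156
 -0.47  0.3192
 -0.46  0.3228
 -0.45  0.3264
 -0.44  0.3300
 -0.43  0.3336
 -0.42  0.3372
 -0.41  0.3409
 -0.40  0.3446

19.58

σ√T = 0.35·√1.5 = 0.4287
d₁ = [ln(360/260) + (0.022 − 0.058 + 0.35²/2)·1.5] / 0.4287 = [0.3254 + 0.0379] / 0.4287 = 0.8475 which rounds to 0.85
d₂ = d₁ − σ√T = 0.8475 − 0.4287 = 0.4189 which rounds to 0.42
exp(−qT) = exp(−0.058·1.5) = 0.9167;  exp(−rT) = exp(−0.022·1.5) = 0.9675
P = 260·0.9675·N(-0.42) − 360·0.9167·N(-0.85) = 260·0.9675·0.3372 − 360·0.9167·0.1977 = 84.8227 − 65.2434 = 19.5793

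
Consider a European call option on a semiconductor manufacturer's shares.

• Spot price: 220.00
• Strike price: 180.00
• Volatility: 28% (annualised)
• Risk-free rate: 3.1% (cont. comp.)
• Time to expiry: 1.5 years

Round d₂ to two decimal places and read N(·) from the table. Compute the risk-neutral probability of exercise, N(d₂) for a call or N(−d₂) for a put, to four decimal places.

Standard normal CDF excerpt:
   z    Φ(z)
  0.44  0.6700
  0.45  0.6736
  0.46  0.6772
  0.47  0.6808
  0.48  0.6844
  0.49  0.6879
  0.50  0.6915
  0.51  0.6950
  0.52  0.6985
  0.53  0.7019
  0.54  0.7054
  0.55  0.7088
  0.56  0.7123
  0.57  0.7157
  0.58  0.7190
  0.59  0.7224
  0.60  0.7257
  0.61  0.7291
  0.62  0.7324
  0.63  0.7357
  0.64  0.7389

σ√T = 0.28 × 1.2247 = 0.3429
d₁ = [ln(220/180) + (0.031 + 0.28²/2)·1.5] / 0.3429 = [0.2007 + 0.1053] / 0.3429 = 0.8922 → 0.89
d₂ = d₁ − σ√T = 0.8922 − 0.3429 = 0.5493 → 0.55
Pr(exercise) under Q = N(d₂) = 0.7088

0.7088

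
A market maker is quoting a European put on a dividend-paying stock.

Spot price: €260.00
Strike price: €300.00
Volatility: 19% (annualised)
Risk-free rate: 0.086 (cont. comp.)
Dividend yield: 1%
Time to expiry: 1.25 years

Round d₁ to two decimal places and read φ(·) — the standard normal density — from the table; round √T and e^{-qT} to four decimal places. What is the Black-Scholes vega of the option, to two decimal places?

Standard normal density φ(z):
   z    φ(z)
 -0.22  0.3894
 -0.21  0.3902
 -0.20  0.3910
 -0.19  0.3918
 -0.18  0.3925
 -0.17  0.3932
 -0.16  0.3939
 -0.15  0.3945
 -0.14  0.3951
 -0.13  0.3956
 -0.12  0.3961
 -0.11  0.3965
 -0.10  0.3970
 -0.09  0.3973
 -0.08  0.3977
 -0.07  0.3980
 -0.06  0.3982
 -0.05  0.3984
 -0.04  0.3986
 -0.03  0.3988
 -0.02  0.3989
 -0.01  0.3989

T = 1.25;  σ√T = 0.2124
d₁ = [ln(260/300) + (0.086 − 0.01 + 0.19²/2)·1.25] / 0.2124 = [-0.1431 + 0.1176] / 0.2124 = -0.1202 → -0.12
√T = √1.25 = 1.1180
φ(d₁) = φ(-0.12) = 0.3961
exp(−qT) = exp(−0.01·1.25) = 0.9876
vega = S·exp(−qT)·φ(d₁)·√T = 260·0.9876·0.3961·1.1180 = 113.7106

113.71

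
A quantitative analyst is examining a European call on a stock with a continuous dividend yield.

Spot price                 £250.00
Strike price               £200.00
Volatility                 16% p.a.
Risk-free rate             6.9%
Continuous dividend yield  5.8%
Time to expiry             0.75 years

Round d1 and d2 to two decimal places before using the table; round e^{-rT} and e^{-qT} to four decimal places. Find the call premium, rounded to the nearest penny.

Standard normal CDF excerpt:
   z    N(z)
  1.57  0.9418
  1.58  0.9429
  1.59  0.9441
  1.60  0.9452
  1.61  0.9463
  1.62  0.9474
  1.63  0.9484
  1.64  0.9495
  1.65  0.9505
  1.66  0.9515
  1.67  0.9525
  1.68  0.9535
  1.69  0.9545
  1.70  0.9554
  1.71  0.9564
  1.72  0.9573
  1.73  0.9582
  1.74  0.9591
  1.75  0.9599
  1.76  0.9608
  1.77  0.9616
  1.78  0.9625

T = 0.75;  σ√T = 0.1386
d₁ = [ln(250/200) + (0.069 − 0.058 + 0.16²/2)·0.75] / 0.1386 = [0.2231 + 0.0179] / 0.1386 = 1.7392 ⇒ 1.74
d₂ = d₁ − σ√T = 1.7392 − 0.1386 = 1.6007 ⇒ 1.60
exp(−qT) = exp(−0.058·0.75) = 0.9574;  exp(−rT) = exp(−0.069·0.75) = 0.9496
N(d₁) = N(1.74) = 0.9591;  N(d₂) = N(1.60) = 0.9452
C = 250·0.9574·0.9591 − 200·0.9496·0.9452 = 229.5606 − 179.5124 = 50.0482

£50.05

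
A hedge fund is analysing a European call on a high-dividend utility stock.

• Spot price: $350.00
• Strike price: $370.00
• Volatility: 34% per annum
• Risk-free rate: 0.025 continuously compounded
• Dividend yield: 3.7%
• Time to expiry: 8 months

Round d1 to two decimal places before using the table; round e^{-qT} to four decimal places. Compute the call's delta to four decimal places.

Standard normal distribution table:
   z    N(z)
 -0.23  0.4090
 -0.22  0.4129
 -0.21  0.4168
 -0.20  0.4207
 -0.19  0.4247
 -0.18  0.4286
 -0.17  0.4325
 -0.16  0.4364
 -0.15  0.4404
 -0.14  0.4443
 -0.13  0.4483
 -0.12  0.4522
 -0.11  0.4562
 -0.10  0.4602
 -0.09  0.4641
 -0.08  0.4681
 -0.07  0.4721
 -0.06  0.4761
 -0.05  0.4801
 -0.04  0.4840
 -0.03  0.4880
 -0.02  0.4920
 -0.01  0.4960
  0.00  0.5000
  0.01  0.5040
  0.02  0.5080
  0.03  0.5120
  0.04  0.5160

0.4528

T = 0.6667;  σ√T = 0.2776
ln(S/K) + (r − q + σ²/2)T = ln(350/370) + (0.025 − 0.037 + 0.34²/2)·0.6667 = -0.0556 + 0.0305 = -0.0250
d₁ = -0.0250 / 0.2776 = -0.0902 → -0.09
N(d₁) = N(-0.09) = 0.4641
Δ_call = e^(−qT)·N(d₁) = 0.9756·0.4641 = 0.4528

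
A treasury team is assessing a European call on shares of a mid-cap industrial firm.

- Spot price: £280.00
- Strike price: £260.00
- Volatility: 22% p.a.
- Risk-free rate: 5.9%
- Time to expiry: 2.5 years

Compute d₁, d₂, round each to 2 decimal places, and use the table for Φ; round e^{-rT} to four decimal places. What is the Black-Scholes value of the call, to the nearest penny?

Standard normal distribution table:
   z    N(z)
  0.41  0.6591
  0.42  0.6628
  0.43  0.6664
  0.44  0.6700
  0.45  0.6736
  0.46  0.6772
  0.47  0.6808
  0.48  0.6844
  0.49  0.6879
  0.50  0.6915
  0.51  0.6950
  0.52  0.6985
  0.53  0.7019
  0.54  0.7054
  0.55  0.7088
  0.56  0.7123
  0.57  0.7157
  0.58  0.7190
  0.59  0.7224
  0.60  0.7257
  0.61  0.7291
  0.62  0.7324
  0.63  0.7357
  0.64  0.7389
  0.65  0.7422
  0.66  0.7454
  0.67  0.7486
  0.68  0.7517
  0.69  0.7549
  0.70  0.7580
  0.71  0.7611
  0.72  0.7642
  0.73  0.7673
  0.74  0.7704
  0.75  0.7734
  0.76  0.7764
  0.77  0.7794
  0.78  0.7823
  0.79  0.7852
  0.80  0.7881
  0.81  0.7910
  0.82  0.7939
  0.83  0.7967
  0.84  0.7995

σ√T = 0.22·√2.5 = 0.3479
d₁ = [ln(280/260) + (0.059 + ½·0.22²)·2.5] / (σ√T) = (0.0741 + 0.2080) / 0.3479 = 0.8110 ⇒ 0.81
d₂ = 0.8110 − 0.3479 = 0.4632 ⇒ 0.46
exp(−rT) = exp(−0.059·2.5) = 0.8629
C = 280·N(0.81) − 260·0.8629·N(0.46) = 280·0.7910 − 260·0.8629·0.6772 = 221.4800 − 151.9325 = 69.5475

£69.55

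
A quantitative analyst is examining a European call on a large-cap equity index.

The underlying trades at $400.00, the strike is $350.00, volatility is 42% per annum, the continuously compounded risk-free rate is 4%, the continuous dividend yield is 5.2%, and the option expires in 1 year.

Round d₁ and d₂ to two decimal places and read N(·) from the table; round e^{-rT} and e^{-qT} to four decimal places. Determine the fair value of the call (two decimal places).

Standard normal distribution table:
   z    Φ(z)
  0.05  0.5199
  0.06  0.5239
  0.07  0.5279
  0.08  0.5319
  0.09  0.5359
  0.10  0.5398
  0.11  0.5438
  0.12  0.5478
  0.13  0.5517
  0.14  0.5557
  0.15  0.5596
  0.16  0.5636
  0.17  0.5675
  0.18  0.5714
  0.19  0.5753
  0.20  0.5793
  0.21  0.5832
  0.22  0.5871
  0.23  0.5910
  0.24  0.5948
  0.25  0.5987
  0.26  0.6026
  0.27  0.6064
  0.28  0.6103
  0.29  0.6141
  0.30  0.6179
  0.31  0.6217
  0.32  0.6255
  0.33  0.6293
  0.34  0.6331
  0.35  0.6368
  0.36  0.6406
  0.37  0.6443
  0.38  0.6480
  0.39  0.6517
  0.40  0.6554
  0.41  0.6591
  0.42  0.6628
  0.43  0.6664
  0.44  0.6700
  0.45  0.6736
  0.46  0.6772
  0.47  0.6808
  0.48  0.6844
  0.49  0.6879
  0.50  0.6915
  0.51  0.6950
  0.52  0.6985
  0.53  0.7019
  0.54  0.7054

σ√T = 0.42·√1 = 0.4200
d₁ = [ln(400/350) + (0.04 − 0.052 + ½·0.42²)·1] / (σ√T) = (0.1335 + 0.0762) / 0.4200 = 0.4994 ⇒ 0.50
d₂ = 0.4994 − 0.4200 = 0.0794 ⇒ 0.08
exp(−qT) = exp(−0.052·1) = 0.9493;  exp(−rT) = exp(−0.04·1) = 0.9608
N(d₁) = N(0.50) = 0.6915;  N(d₂) = N(0.08) = 0.5319
C = 400·0.9493·0.6915 − 350·0.9608·0.5319 = 262.5764 − 178.8673 = 83.7090

$83.71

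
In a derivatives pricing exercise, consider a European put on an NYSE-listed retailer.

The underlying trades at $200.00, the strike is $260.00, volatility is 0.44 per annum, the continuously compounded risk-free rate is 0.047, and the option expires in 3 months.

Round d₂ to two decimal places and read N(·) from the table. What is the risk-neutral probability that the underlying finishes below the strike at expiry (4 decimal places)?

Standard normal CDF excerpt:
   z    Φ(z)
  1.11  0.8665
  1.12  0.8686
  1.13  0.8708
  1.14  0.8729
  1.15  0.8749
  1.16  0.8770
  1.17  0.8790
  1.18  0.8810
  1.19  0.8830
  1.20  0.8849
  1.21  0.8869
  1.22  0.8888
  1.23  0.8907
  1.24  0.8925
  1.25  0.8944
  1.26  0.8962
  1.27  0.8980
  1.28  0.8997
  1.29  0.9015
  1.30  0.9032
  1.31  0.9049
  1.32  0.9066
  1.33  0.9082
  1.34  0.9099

0.8944

σ√T = 0.44·√0.25 = 0.2200
d₁ = [ln(200/260) + (0.047 + ½·0.44²)·0.25] / (σ√T) = (-0.2624 + 0.0359) / 0.2200 = -1.0292 ⇒ -1.03
d₂ = -1.0292 − 0.2200 = -1.2492 ⇒ -1.25
Pr(exercise) under Q = N(−d₂) = N(1.25) = 0.8944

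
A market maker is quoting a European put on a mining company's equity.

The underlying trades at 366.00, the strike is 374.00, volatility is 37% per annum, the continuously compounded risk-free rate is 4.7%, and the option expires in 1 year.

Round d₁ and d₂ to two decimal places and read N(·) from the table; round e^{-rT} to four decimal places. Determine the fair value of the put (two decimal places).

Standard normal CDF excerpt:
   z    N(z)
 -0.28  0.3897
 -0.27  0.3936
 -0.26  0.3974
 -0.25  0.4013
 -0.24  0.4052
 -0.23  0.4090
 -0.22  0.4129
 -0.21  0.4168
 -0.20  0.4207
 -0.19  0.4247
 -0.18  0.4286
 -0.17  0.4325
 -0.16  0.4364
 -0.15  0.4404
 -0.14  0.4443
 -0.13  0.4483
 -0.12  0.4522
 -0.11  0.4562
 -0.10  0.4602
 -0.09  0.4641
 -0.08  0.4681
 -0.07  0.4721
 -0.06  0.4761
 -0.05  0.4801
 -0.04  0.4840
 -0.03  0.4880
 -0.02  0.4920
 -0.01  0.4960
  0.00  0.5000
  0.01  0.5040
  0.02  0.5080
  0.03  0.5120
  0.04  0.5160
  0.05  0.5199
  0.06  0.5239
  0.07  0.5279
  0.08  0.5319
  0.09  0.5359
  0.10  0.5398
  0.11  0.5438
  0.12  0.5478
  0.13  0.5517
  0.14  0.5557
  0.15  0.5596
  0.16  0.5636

48.60

σ√T = 0.37·√1 = 0.3700
d₁ = [ln(366/374) + (0.047 + 0.37²/2)·1] / 0.3700 = [-0.0216 + 0.1154] / 0.3700 = 0.2536 ≈ 0.25
d₂ = d₁ − σ√T = 0.2536 − 0.3700 = -0.1164 ≈ -0.12
e^(−rT) = e^(−0.047·1) = 0.9541
N(−d₂) = N(0.12) = 0.5478;  N(−d₁) = N(-0.25) = 0.4013
P = 374·0.9541·0.5478 − 366·0.4013 = 195.4733 − 146.8758 = 48.5975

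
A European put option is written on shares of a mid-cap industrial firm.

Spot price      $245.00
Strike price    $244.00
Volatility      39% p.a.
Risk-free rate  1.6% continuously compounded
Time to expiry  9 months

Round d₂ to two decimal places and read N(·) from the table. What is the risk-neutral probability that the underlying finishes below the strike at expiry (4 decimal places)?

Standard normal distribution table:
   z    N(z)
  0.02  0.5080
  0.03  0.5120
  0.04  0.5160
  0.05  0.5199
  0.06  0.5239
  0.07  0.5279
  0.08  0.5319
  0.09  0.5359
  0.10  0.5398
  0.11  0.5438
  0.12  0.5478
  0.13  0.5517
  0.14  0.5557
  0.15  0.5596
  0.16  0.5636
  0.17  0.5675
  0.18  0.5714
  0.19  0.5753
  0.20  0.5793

σ√T = 0.39·√0.75 = 0.3377
d₁ = [ln(245/244) + (0.016 + 0.39²/2)·0.75] / 0.3377 = [0.0041 + 0.0690] / 0.3377 = 0.2165 ⇒ 0.22
d₂ = d₁ − σ√T = 0.2165 − 0.3377 = -0.1212 ⇒ -0.12
Pr(exercise) under Q = N(−d₂) = N(0.12) = 0.5478

0.5478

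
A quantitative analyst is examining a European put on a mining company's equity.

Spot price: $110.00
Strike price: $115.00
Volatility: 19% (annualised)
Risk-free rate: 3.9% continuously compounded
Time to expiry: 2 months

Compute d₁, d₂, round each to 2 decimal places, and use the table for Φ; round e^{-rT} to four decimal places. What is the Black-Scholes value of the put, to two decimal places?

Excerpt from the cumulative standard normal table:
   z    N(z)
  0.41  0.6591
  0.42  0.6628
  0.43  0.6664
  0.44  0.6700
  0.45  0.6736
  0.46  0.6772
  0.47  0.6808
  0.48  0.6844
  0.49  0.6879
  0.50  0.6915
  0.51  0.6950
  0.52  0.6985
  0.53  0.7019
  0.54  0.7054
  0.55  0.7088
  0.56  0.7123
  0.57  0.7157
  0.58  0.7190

$6.10

σ√T = 0.19·√0.1667 = 0.0776
ln(S/K) + (r + σ²/2)T = ln(110/115) + (0.039 + 0.19²/2)·0.1667 = -0.0445 + 0.0095 = -0.0349
d₁ = -0.0349 / 0.0776 = -0.4505 → -0.45
d₂ = d₁ − σ√T = -0.4505 − 0.0776 = -0.5281 → -0.53
exp(−rT) = exp(−0.039·0.1667) = 0.9935
N(−d₂) = N(0.53) = 0.7019;  N(−d₁) = N(0.45) = 0.6736
P = 115·0.9935·0.7019 − 110·0.6736 = 80.1938 − 74.0960 = 6.0978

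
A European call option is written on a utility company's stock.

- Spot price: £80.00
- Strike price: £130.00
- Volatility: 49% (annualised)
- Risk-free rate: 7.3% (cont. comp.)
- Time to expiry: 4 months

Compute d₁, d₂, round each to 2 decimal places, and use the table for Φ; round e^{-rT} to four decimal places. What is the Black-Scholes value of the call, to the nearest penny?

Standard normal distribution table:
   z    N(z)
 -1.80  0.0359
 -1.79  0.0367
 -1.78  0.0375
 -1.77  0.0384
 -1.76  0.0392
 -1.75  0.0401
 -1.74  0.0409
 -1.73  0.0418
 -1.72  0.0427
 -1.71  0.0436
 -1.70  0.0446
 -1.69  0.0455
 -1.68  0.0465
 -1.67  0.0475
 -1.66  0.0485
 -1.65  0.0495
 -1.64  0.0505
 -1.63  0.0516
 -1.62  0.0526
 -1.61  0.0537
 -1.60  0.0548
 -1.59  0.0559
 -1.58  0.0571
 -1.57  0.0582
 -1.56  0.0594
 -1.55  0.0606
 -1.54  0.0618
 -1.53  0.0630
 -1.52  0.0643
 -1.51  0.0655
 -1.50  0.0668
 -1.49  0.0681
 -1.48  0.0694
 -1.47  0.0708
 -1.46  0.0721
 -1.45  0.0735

T = 0.3333;  σ√T = 0.2829
d₁ = [ln(80/130) + (0.073 + 0.49²/2)·0.3333] / 0.2829 = [-0.4855 + 0.0643] / 0.2829 = -1.4887 which rounds to -1.49
d₂ = d₁ − σ√T = -1.4887 − 0.2829 = -1.7716 which rounds to -1.77
e^(−rT) = e^(−0.073·0.3333) = 0.9760
C = 80·N(-1.49) − 130·0.9760·N(-1.77) = 80·0.0681 − 130·0.9760·0.0384 = 5.4480 − 4.8722 = 0.5758

£0.58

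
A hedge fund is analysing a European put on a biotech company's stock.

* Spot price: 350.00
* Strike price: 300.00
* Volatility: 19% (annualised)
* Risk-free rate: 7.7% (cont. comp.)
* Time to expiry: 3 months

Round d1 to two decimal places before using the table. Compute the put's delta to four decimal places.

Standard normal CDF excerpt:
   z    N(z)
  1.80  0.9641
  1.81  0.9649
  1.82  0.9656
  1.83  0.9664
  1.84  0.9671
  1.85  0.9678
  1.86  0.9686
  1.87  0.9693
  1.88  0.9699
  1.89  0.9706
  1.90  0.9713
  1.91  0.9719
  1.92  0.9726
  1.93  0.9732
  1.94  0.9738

-0.0307

T = 0.25;  σ√T = 0.0950
d₁ = [ln(350/300) + (0.077 + ½·0.19²)·0.25] / (σ√T) = (0.1542 + 0.0238) / 0.0950 = 1.8728 which rounds to 1.87
N(d₁) = N(1.87) = 0.9693
Δ_put = N(d₁) − 1 = 0.9693 − 1 = -0.0307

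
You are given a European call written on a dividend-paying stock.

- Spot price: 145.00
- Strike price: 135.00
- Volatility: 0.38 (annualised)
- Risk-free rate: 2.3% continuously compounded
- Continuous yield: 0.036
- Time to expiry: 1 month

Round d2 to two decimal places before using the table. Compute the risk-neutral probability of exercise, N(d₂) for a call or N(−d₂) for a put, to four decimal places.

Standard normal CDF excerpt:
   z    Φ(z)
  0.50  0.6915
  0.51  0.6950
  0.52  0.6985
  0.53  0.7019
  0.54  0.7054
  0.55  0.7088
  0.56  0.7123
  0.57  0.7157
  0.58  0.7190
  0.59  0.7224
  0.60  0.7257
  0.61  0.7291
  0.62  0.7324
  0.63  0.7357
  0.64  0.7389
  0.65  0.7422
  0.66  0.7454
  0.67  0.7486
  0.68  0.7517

T = 0.08333;  σ√T = 0.1097
d₁ = [ln(145/135) + (0.023 − 0.036 + ½·0.38²)·0.08333] / (σ√T) = (0.0715 + 0.0049) / 0.1097 = 0.6964 ⇒ 0.70
d₂ = 0.6964 − 0.1097 = 0.5867 ⇒ 0.59
Pr(exercise) under Q = N(d₂) = 0.7224

0.7224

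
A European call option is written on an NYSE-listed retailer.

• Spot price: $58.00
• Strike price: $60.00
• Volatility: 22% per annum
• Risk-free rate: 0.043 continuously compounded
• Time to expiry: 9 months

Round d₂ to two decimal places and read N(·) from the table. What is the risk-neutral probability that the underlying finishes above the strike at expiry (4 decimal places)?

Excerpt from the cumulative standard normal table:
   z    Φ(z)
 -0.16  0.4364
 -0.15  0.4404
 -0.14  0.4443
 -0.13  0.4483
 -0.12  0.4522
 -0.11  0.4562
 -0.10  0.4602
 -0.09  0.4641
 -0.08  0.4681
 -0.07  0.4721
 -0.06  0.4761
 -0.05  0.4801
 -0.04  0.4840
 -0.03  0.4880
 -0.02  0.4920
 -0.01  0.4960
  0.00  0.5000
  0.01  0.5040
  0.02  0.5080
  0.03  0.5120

σ√T = 0.22 × 0.8660 = 0.1905
d₁ = [ln(58/60) + (0.043 + 0.22²/2)·0.75] / 0.1905 = [-0.0339 + 0.0504] / 0.1905 = 0.0866 which rounds to 0.09
d₂ = d₁ − σ√T = 0.0866 − 0.1905 = -0.1039 which rounds to -0.10
Risk-neutral Pr[S_T > K] = N(d₂) = N(-0.10) = 0.4602

0.4602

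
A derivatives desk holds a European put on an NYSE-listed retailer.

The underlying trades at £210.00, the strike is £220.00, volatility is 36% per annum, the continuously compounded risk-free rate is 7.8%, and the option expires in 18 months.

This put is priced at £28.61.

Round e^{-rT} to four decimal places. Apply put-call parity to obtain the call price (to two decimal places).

e^(−rT) = e^(−0.078·1.5) = 0.8896
Put-call parity: C − P = S − K·e^(−rT) = 210 − 220·0.8896 = 210 − 195.7120 = 14.2880
C = P + (C − P) = 28.61 + (14.2880) = 42.8980

£42.90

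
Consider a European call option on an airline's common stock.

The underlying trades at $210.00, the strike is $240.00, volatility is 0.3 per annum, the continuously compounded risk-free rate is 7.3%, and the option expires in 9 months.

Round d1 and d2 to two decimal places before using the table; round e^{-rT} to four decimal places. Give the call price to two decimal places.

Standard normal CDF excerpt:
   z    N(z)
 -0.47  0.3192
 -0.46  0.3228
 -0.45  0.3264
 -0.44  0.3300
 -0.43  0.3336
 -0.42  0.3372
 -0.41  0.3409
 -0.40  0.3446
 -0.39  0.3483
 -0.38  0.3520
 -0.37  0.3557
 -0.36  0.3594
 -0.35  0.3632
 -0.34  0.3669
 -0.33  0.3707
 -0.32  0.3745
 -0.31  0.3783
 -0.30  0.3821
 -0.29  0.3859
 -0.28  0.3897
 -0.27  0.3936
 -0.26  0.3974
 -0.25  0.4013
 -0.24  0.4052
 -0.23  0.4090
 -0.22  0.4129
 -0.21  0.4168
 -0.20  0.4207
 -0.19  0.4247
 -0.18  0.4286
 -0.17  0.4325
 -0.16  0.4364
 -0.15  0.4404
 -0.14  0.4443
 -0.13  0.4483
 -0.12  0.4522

$15.03

σ√T = 0.3·√0.75 = 0.2598
d₁ = [ln(210/240) + (0.073 + 0.3²/2)·0.75] / 0.2598 = [-0.1335 + 0.0885] / 0.2598 = -0.1733 ≈ -0.17
d₂ = d₁ − σ√T = -0.1733 − 0.2598 = -0.4331 ≈ -0.43
exp(−rT) = exp(−0.073·0.75) = 0.9467
N(d₁) = N(-0.17) = 0.4325;  N(d₂) = N(-0.43) = 0.3336
C = 210·0.4325 − 240·0.9467·0.3336 = 90.8250 − 75.7966 = 15.0284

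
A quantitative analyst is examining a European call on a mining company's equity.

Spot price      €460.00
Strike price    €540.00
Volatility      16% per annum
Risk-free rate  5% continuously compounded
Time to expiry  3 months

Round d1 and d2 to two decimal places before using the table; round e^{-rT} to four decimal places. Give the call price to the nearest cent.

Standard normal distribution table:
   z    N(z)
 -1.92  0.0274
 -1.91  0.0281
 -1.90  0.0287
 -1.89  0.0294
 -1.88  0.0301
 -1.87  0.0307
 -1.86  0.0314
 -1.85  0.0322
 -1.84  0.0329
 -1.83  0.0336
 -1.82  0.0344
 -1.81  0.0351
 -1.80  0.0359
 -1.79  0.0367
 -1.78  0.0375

T = 0.25;  σ√T = 0.0800
ln(S/K) + (r + σ²/2)T = ln(460/540) + (0.05 + 0.16²/2)·0.25 = -0.1603 + 0.0157 = -0.1446
d₁ = -0.1446 / 0.0800 = -1.8080 ⇒ -1.81
d₂ = d₁ − σ√T = -1.8080 − 0.0800 = -1.8880 ⇒ -1.89
e^(−rT) = e^(−0.05·0.25) = 0.9876
C = 460·N(-1.81) − 540·0.9876·N(-1.89) = 460·0.0351 − 540·0.9876·0.0294 = 16.1460 − 15.6791 = 0.4669

€0.47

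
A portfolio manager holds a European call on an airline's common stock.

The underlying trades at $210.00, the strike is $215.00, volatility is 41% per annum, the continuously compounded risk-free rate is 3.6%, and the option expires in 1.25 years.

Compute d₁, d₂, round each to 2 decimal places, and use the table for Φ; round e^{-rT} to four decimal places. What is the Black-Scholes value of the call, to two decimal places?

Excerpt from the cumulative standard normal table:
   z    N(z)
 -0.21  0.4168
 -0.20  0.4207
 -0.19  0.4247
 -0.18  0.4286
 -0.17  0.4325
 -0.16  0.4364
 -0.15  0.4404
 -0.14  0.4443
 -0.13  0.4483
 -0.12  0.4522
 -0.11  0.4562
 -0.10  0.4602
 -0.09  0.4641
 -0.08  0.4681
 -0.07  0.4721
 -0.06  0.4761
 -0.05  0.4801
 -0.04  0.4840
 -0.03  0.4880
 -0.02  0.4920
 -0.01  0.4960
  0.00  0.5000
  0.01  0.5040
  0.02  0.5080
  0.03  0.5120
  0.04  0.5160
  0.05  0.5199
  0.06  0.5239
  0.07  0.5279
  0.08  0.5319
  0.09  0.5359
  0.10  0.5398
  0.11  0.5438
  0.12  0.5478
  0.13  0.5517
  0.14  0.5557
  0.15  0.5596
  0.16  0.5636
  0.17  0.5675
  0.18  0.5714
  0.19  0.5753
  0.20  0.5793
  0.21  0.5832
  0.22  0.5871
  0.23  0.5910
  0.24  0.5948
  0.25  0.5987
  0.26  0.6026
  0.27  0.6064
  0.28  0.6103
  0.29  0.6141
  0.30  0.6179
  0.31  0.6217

σ√T = 0.41·√1.25 = 0.4584
d₁ = [ln(210/215) + (0.036 + 0.41²/2)·1.25] / 0.4584 = [-0.0235 + 0.1501] / 0.4584 = 0.2760 ⇒ 0.28
d₂ = d₁ − σ√T = 0.2760 − 0.4584 = -0.1824 ⇒ -0.18
exp(−rT) = exp(−0.036·1.25) = 0.9560
C = 210·N(0.28) − 215·0.9560·N(-0.18) = 210·0.6103 − 215·0.9560·0.4286 = 128.1630 − 88.0944 = 40.0686

$40.07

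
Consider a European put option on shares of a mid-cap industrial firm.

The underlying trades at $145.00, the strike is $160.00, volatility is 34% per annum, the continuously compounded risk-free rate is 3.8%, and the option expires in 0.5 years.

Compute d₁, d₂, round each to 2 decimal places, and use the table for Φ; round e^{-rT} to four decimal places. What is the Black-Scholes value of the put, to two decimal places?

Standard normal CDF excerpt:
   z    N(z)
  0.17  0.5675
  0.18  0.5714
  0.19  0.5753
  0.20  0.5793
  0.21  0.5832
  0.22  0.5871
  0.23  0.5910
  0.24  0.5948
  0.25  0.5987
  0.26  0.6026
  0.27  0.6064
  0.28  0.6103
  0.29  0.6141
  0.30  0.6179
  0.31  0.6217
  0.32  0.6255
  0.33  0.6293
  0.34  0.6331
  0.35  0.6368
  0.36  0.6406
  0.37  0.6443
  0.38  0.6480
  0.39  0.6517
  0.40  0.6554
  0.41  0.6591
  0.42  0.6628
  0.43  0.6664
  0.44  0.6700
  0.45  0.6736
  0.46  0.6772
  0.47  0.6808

$21.19

T = 0.5;  σ√T = 0.2404
ln(S/K) + (r + σ²/2)T = ln(145/160) + (0.038 + 0.34²/2)·0.5 = -0.0984 + 0.0479 = -0.0505
d₁ = -0.0505 / 0.2404 = -0.2102 ⇒ -0.21
d₂ = d₁ − σ√T = -0.2102 − 0.2404 = -0.4506 ⇒ -0.45
e^(−rT) = e^(−0.038·0.5) = 0.9812
P = 160·0.9812·N(0.45) − 145·N(0.21) = 160·0.9812·0.6736 − 145·0.5832 = 105.7498 − 84.5640 = 21.1858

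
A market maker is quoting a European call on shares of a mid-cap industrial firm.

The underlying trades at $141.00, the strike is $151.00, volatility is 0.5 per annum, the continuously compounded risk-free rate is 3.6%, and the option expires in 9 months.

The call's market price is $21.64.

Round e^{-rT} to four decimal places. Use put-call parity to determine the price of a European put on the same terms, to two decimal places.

exp(−rT) = exp(−0.036·0.75) = 0.9734
Put-call parity: C − P = S − K·e^(−rT) = 141 − 151·0.9734 = 141 − 146.9834 = -5.9834
P = C − (C − P) = 21.64 − (-5.9834) = 27.6234

$27.62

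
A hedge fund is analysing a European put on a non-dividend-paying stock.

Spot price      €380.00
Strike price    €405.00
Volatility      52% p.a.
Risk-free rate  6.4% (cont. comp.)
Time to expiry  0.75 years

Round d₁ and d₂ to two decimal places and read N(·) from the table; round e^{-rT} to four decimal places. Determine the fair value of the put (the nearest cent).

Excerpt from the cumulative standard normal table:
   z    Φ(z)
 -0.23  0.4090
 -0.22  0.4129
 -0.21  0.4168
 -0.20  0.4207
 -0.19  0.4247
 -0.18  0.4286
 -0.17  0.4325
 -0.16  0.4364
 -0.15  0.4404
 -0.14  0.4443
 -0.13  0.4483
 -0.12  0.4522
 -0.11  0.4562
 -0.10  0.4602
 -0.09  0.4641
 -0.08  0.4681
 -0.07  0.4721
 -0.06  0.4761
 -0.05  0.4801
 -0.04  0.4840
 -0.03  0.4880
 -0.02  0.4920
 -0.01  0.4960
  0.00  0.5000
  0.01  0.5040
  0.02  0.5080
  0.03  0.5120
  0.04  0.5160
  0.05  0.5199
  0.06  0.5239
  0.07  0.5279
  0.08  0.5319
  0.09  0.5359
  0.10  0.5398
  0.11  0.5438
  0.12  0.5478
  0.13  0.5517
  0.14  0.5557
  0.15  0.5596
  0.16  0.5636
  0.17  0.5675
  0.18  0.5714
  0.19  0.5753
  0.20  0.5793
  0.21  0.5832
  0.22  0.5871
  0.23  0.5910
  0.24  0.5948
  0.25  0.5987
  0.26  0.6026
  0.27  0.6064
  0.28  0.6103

€71.22

T = 0.75;  σ√T = 0.4503
d₁ = [ln(380/405) + (0.064 + 0.52²/2)·0.75] / 0.4503 = [-0.0637 + 0.1494] / 0.4503 = 0.1903 ⇒ 0.19
d₂ = d₁ − σ√T = 0.1903 − 0.4503 = -0.2601 ⇒ -0.26
e^(−rT) = e^(−0.064·0.75) = 0.9531
N(−d₂) = N(0.26) = 0.6026;  N(−d₁) = N(-0.19) = 0.4247
P = 405·0.9531·0.6026 − 380·0.4247 = 232.6069 − 161.3860 = 71.2209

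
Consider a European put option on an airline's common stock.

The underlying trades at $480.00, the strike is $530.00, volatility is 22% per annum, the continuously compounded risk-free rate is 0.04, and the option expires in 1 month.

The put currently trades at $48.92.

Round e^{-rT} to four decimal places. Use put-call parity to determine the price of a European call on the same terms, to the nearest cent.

$0.67

exp(−rT) = exp(−0.04·0.08333) = 0.9967
Put-call parity: C − P = S − K·e^(−rT) = 480 − 530·0.9967 = 480 − 528.2510 = -48.2510
C = P + (C − P) = 48.92 + (-48.2510) = 0.6690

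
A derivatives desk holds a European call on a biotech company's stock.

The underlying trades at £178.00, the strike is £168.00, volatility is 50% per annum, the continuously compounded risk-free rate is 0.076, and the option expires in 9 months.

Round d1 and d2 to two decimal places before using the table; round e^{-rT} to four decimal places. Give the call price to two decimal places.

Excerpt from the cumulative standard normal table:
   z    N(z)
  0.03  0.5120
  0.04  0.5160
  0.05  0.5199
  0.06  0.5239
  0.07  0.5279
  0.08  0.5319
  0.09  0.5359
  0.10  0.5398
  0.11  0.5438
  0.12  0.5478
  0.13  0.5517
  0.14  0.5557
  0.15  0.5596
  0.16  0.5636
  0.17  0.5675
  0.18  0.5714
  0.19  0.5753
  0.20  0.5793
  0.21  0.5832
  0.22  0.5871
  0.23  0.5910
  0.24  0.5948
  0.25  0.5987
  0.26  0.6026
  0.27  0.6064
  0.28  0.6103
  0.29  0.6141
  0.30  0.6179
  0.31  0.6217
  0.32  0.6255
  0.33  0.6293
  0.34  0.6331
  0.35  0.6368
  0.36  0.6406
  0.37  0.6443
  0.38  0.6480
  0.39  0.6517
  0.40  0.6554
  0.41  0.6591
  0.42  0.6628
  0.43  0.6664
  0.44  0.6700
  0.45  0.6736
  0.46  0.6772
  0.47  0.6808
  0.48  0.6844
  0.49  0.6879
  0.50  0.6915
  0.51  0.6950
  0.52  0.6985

T = 0.75;  σ√T = 0.4330
d₁ = [ln(178/168) + (0.076 + 0.5²/2)·0.75] / 0.4330 = [0.0578 + 0.1507] / 0.4330 = 0.4817 which rounds to 0.48
d₂ = d₁ − σ√T = 0.4817 − 0.4330 = 0.0487 which rounds to 0.05
e^(−rT) = e^(−0.076·0.75) = 0.9446
N(d₁) = N(0.48) = 0.6844;  N(d₂) = N(0.05) = 0.5199
C = 178·0.6844 − 168·0.9446·0.5199 = 121.8232 − 82.5044 = 39.3188

£39.32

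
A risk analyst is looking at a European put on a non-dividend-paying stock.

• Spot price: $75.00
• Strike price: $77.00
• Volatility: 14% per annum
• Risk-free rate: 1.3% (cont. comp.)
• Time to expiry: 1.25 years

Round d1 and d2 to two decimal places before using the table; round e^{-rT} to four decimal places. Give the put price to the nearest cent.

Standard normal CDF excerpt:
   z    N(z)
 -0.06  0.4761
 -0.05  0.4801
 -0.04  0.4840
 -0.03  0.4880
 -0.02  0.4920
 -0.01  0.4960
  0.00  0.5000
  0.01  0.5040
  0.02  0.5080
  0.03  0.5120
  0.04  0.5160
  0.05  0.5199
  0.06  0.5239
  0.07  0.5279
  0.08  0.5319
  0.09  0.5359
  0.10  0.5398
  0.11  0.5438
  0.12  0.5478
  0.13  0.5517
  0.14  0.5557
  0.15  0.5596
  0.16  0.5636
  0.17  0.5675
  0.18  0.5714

σ√T = 0.14 × 1.1180 = 0.1565
d₁ = [ln(75/77) + (0.013 + ½·0.14²)·1.25] / (σ√T) = (-0.0263 + 0.0285) / 0.1565 = 0.0139 which rounds to 0.01
d₂ = 0.0139 − 0.1565 = -0.1426 which rounds to -0.14
exp(−rT) = exp(−0.013·1.25) = 0.9839
N(−d₂) = N(0.14) = 0.5557;  N(−d₁) = N(-0.01) = 0.4960
P = 77·0.9839·0.5557 − 75·0.4960 = 42.1000 − 37.2000 = 4.9000

$4.90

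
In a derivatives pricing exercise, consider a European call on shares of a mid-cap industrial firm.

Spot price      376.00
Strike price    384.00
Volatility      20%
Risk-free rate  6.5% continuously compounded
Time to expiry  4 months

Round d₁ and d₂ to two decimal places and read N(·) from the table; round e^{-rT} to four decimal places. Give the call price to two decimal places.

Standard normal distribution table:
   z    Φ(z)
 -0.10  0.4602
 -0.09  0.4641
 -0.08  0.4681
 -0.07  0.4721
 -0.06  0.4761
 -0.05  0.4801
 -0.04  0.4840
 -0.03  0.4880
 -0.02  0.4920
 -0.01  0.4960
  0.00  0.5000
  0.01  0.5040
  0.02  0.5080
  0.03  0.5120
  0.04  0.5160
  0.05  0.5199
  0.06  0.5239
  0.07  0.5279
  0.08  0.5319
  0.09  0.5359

16.57

σ√T = 0.2 × 0.5774 = 0.1155
d₁ = [ln(376/384) + (0.065 + 0.2²/2)·0.3333] / 0.1155 = [-0.0211 + 0.0283] / 0.1155 = 0.0630 ⇒ 0.06
d₂ = d₁ − σ√T = 0.0630 − 0.1155 = -0.0524 ⇒ -0.05
e^(−rT) = e^(−0.065·0.3333) = 0.9786
N(d₁) = N(0.06) = 0.5239;  N(d₂) = N(-0.05) = 0.4801
C = 376·0.5239 − 384·0.9786·0.4801 = 196.9864 − 180.4131 = 16.5733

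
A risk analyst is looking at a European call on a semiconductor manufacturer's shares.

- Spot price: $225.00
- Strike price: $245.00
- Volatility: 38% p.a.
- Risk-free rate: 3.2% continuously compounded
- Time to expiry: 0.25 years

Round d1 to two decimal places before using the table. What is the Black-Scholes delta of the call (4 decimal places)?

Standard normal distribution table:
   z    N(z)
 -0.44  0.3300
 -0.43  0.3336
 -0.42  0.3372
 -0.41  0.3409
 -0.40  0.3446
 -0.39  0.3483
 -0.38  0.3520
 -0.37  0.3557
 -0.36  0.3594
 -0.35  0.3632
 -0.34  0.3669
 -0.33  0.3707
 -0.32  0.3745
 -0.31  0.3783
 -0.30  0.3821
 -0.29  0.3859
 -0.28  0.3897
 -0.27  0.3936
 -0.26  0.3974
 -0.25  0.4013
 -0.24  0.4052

0.3783

σ√T = 0.38 × 0.5000 = 0.1900
d₁ = [ln(225/245) + (0.032 + ½·0.38²)·0.25] / (σ√T) = (-0.0852 + 0.0261) / 0.1900 = -0.3111 ≈ -0.31
N(d₁) = N(-0.31) = 0.3783
Δ_call = N(d₁) = 0.3783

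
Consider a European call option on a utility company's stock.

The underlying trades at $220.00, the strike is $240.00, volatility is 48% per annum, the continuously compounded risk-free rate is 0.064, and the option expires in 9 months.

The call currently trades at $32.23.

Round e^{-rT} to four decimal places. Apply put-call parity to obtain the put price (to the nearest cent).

$40.97

exp(−rT) = exp(−0.064·0.75) = 0.9531
Put-call parity: C − P = S − K·e^(−rT) = 220 − 240·0.9531 = 220 − 228.7440 = -8.7440
P = C − (C − P) = 32.23 − (-8.7440) = 40.9740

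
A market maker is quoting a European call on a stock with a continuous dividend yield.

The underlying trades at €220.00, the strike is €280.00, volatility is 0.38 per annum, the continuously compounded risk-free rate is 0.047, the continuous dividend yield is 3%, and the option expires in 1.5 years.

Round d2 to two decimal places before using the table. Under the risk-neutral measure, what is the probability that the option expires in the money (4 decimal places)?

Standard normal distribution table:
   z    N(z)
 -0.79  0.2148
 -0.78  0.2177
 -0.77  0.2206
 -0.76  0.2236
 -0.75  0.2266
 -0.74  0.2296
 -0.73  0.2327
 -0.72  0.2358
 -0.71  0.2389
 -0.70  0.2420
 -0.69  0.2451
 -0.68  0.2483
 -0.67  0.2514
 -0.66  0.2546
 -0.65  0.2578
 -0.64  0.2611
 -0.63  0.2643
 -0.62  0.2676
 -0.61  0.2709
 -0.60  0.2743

0.2420

σ√T = 0.38·√1.5 = 0.4654
d₁ = [ln(220/280) + (0.047 − 0.03 + 0.38²/2)·1.5] / 0.4654 = [-0.2412 + 0.1338] / 0.4654 = -0.2307 ⇒ -0.23
d₂ = d₁ − σ√T = -0.2307 − 0.4654 = -0.6961 ⇒ -0.70
Risk-neutral Pr[S_T > K] = N(d₂) = N(-0.70) = 0.2420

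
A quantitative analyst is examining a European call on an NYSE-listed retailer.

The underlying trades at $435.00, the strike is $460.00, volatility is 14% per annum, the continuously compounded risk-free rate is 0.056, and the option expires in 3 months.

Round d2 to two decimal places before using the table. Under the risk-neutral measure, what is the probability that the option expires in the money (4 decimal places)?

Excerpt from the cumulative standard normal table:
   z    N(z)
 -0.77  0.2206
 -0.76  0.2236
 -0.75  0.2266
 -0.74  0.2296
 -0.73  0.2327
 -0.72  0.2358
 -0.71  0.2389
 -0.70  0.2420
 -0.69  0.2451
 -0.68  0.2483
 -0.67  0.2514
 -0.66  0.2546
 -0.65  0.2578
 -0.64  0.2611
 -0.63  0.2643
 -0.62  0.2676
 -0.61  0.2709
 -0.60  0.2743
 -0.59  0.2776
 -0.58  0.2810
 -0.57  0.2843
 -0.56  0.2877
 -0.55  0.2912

T = 0.25;  σ√T = 0.0700
d₁ = [ln(435/460) + (0.056 + 0.14²/2)·0.25] / 0.0700 = [-0.0559 + 0.0164] / 0.0700 = -0.5633 → -0.56
d₂ = d₁ − σ√T = -0.5633 − 0.0700 = -0.6333 → -0.63
Risk-neutral Pr[S_T > K] = N(d₂) = N(-0.63) = 0.2643

0.2643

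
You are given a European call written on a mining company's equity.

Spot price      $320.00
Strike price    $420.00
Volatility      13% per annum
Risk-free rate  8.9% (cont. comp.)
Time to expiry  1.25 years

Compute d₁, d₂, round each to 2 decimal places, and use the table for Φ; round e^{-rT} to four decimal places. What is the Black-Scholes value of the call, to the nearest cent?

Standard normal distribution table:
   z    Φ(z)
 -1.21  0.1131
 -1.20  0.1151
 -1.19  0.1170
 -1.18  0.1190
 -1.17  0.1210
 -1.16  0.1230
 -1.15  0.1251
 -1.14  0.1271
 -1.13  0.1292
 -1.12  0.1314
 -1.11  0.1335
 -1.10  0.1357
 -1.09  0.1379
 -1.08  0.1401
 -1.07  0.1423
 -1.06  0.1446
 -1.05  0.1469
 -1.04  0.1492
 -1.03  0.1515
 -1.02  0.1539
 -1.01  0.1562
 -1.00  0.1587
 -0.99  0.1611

σ√T = 0.13 × 1.1180 = 0.1453
d₁ = [ln(320/420) + (0.089 + 0.13²/2)·1.25] / 0.1453 = [-0.2719 + 0.1218] / 0.1453 = -1.0329 ⇒ -1.03
d₂ = d₁ − σ√T = -1.0329 − 0.1453 = -1.1782 ⇒ -1.18
exp(−rT) = exp(−0.089·1.25) = 0.8947
C = 320·N(-1.03) − 420·0.8947·N(-1.18) = 320·0.1515 − 420·0.8947·0.1190 = 48.4800 − 44.7171 = 3.7629

$3.76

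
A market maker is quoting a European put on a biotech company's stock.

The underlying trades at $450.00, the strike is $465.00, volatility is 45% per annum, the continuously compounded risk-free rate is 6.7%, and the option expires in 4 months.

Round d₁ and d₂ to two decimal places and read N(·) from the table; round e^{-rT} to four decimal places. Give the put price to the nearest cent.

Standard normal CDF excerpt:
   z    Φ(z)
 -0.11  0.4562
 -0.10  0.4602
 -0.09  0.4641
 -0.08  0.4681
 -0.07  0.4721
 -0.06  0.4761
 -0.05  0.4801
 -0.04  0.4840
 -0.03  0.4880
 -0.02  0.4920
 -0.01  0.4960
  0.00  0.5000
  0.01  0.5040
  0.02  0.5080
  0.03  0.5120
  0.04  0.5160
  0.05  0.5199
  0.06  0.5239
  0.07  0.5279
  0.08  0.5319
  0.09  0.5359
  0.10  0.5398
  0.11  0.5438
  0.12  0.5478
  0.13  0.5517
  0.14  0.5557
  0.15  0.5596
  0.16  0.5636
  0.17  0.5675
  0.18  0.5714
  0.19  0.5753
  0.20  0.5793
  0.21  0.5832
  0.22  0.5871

σ√T = 0.45 × 0.5774 = 0.2598
d₁ = [ln(450/465) + (0.067 + 0.45²/2)·0.3333] / 0.2598 = [-0.0328 + 0.0561] / 0.2598 = 0.0897 which rounds to 0.09
d₂ = d₁ − σ√T = 0.0897 − 0.2598 = -0.1702 which rounds to -0.17
exp(−rT) = exp(−0.067·0.3333) = 0.9779
P = 465·0.9779·N(0.17) − 450·N(-0.09) = 465·0.9779·0.5675 − 450·0.4641 = 258.0556 − 208.8450 = 49.2106

$49.21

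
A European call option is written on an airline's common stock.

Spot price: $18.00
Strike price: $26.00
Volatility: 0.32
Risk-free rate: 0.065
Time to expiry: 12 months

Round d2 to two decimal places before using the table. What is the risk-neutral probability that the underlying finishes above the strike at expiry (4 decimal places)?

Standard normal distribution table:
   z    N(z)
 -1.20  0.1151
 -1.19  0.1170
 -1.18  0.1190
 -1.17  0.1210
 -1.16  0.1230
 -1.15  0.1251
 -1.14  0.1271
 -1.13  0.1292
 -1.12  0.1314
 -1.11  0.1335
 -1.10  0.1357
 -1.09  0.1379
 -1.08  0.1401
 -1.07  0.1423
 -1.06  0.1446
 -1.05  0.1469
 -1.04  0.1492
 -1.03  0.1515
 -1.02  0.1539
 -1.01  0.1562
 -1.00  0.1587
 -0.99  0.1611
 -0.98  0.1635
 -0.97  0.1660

T = 1;  σ√T = 0.3200
d₁ = [ln(18/26) + (0.065 + 0.32²/2)·1] / 0.3200 = [-0.3677 + 0.1162] / 0.3200 = -0.7860 ⇒ -0.79
d₂ = d₁ − σ√T = -0.7860 − 0.3200 = -1.1060 ⇒ -1.11
Risk-neutral Pr[S_T > K] = N(d₂) = N(-1.11) = 0.1335

0.1335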